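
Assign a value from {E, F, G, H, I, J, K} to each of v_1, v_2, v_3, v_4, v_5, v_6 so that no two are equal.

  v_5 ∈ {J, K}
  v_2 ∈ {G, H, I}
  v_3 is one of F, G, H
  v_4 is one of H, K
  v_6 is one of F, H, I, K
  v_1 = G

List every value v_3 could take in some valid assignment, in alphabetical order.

v_1 has just one choice, so v_1 = G. Strike G from v_2, v_3.
The 5 still-open variables together cover exactly {F, H, I, J, K} — 5 values for 5 variables — and J appears only in v_5's list, so v_5 = J.
No further eliminations apply; v_3 can still be any of F, H.

F, H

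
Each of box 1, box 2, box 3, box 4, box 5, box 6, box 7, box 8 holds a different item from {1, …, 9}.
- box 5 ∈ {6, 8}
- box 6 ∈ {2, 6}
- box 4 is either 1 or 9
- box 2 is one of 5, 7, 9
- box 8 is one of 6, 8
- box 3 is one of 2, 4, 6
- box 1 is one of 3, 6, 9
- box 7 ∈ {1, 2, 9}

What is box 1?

box 5 and box 8 share exactly the 2 values {6, 8}; by pigeonhole those values go to them, so strike 6, 8 from box 1, box 3, box 6.
box 6 must be 2 (only option left). So box 3, box 7 can't be 2.
box 3 must be 4 (only option left).
box 4 and box 7 between them cover only {1, 9} — a naked pair. Remove those values from box 1, box 2.
So box 1 = 3.

3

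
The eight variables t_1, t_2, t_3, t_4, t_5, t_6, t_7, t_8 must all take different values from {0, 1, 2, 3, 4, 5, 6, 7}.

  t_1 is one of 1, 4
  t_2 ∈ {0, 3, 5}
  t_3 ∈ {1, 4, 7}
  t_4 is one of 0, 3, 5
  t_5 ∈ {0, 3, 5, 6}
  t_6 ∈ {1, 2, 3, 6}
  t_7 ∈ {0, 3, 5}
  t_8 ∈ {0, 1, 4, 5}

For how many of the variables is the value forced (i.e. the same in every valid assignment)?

3

Among the 8 variables, 2 fits only t_6 (and all 8 values in {0, 1, 2, 3, 4, 5, 6, 7} must be used), so t_6 = 2.
The 7 still-open variables together cover exactly {0, 1, 3, 4, 5, 6, 7} — 7 values for 7 variables — and 6 appears only in t_5's list, so t_5 = 6.
Among the 6 still-open variables, 7 fits only t_3 (and all 6 values in {0, 1, 3, 4, 5, 7} must be used), so t_3 = 7.
t_2, t_4, t_7 share exactly the 3 values {0, 3, 5}; by pigeonhole those values go to them, so strike 0, 3, 5 from t_8.
Determined: t_3=7, t_5=6, t_6=2. The other variables each still have more than one consistent value. That makes 3.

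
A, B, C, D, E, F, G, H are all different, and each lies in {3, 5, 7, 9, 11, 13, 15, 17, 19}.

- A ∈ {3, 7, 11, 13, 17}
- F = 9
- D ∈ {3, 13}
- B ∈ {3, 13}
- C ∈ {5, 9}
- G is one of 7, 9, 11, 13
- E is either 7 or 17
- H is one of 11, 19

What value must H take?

19

F must be 9 (only option left). So C, G can't be 9.
C's domain is down to {5}, so C = 5.
The 6 still-open variables draw from only 6 values {3, 7, 11, 13, 17, 19}, so each is used; only H can be 19, hence H = 19.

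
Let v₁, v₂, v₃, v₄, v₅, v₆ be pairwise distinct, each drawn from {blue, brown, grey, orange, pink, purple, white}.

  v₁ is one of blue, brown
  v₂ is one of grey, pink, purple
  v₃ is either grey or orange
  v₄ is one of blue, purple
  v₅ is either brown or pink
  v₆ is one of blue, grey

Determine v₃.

Among the 6 variables, orange fits only v₃ (and all 6 values in {blue, brown, grey, orange, pink, purple} must be used), so v₃ = orange.

orange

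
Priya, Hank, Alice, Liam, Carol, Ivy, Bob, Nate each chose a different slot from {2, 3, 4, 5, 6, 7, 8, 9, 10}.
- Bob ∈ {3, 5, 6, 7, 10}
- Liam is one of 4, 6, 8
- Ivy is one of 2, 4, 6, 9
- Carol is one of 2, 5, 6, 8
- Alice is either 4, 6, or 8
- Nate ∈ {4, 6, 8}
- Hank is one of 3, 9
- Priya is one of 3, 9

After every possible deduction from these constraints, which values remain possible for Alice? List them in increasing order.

4, 6, 8

The 2 variables Priya and Hank are confined to {3, 9}, which locks those values in; drop them from Ivy, Bob.
Alice, Liam, Nate share exactly the 3 values {4, 6, 8}; by pigeonhole those values go to them, so strike 4, 6, 8 from Carol, Ivy, Bob.
That leaves Ivy = 2. So Carol can't be 2.
Carol must be 5 (only option left). Remove 5 from Bob.
No further eliminations apply; Alice can still be any of 4, 6, 8.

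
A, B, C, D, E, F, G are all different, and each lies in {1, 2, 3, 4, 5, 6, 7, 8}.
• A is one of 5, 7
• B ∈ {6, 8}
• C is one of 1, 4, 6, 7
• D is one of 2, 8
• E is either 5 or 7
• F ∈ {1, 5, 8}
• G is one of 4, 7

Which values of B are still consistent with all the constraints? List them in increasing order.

6, 8

Among the 7 variables, 2 fits only D (and all 7 values in {1, 2, 4, 5, 6, 7, 8} must be used), so D = 2.
A and E between them cover only {5, 7} — a naked pair. Remove those values from C, F, G.
G has just one choice, so G = 4. So C can't be 4.
No further eliminations apply; B can still be any of 6, 8.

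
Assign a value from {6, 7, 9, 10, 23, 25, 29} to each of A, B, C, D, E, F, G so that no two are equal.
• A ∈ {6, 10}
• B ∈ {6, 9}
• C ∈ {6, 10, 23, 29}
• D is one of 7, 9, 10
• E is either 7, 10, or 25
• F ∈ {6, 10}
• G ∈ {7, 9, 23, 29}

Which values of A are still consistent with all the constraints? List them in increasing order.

The 7 variables together cover exactly {6, 7, 9, 10, 23, 25, 29} — 7 values for 7 variables — and 25 appears only in E's list, so E = 25.
A and F between them cover only {6, 10} — a naked pair. Remove those values from B, C, D.
B's domain is down to {9}, so B = 9. Strike 9 from D, G.
D must be 7 (only option left). Eliminate 7 elsewhere: G.
No further eliminations apply; A can still be any of 6, 10.

6, 10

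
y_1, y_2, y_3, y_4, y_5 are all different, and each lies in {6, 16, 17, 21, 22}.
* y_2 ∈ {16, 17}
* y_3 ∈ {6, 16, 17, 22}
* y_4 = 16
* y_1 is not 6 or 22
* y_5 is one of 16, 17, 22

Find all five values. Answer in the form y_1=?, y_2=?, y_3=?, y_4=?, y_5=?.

y_4's domain is down to {16}, so y_4 = 16. Strike 16 from y_1, y_2, y_3, y_5.
y_2 has just one choice, so y_2 = 17. Remove 17 from y_1, y_3, y_5.
y_5 must be 22 (only option left). Eliminate 22 elsewhere: y_3.
y_1's domain is down to {21}, so y_1 = 21.
y_3's domain is down to {6}, so y_3 = 6.

y_1=21, y_2=17, y_3=6, y_4=16, y_5=22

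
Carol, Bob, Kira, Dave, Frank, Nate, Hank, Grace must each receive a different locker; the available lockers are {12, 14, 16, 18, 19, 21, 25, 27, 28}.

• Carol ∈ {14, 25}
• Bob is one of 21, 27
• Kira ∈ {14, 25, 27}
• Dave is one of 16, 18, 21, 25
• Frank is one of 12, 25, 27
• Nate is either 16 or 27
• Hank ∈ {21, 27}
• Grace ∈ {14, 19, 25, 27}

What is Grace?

19

The 8 variables together cover exactly {12, 14, 16, 18, 19, 21, 25, 27} — 8 values for 8 variables — and 12 appears only in Frank's list, so Frank = 12.
The 7 still-open variables draw from only 7 values {14, 16, 18, 19, 21, 25, 27}, so each is used; only Dave can be 18, hence Dave = 18.
The 6 still-open variables together cover exactly {14, 16, 19, 21, 25, 27} — 6 values for 6 variables — and 16 appears only in Nate's list, so Nate = 16.
The 5 still-open variables draw from only 5 values {14, 19, 21, 25, 27}, so each is used; only Grace can be 19, hence Grace = 19.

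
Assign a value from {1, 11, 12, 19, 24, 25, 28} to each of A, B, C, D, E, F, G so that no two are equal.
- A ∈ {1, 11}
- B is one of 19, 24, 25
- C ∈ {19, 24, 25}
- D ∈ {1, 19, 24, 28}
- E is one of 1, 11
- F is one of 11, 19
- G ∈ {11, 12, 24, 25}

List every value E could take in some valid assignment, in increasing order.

1, 11

Among the 7 variables, 12 fits only G (and all 7 values in {1, 11, 12, 19, 24, 25, 28} must be used), so G = 12.
The 6 still-open variables draw from only 6 values {1, 11, 19, 24, 25, 28}, so each is used; only D can be 28, hence D = 28.
The 2 variables A and E are confined to {1, 11}, which locks those values in; drop them from F.
F must be 19 (only option left). So B, C can't be 19.
No further eliminations apply; E can still be any of 1, 11.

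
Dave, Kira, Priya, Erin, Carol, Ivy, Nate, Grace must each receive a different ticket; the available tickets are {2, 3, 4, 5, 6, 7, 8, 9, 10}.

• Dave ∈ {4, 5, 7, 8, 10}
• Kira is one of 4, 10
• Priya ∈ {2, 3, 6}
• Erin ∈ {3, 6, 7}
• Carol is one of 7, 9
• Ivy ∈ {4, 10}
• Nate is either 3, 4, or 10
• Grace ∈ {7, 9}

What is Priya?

The 2 variables Kira and Ivy are confined to {4, 10}, which locks those values in; drop them from Dave, Nate.
Nate has just one choice, so Nate = 3. So Priya, Erin can't be 3.
Carol and Grace between them cover only {7, 9} — a naked pair. Remove those values from Dave, Erin.
Erin must be 6 (only option left). Strike 6 from Priya.
So Priya = 2.

2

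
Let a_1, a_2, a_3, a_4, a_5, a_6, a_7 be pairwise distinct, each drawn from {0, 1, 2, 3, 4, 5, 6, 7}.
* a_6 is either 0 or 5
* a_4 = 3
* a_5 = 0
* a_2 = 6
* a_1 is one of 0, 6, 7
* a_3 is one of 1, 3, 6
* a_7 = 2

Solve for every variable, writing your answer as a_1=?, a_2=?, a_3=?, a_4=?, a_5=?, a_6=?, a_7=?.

a_2's domain is down to {6}, so a_2 = 6. So a_1, a_3 can't be 6.
a_4 must be 3 (only option left). Strike 3 from a_3.
That leaves a_5 = 0. Eliminate 0 elsewhere: a_1, a_6.
a_6 must be 5 (only option left).
a_7 must be 2 (only option left).
a_1 must be 7 (only option left).
a_3's domain is down to {1}, so a_3 = 1.

a_1=7, a_2=6, a_3=1, a_4=3, a_5=0, a_6=5, a_7=2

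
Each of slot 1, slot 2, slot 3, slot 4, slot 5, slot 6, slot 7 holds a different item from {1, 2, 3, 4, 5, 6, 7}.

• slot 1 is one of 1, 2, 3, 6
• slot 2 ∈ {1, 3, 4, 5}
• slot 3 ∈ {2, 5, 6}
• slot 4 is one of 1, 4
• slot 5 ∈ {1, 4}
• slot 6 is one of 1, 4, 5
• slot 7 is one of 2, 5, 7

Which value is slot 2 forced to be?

Among the 7 variables, 7 fits only slot 7 (and all 7 values in {1, 2, 3, 4, 5, 6, 7} must be used), so slot 7 = 7.
slot 4 and slot 5 between them cover only {1, 4} — a naked pair. Remove those values from slot 1, slot 2, slot 6.
slot 6 must be 5 (only option left). Strike 5 from slot 2, slot 3.
So slot 2 = 3.

3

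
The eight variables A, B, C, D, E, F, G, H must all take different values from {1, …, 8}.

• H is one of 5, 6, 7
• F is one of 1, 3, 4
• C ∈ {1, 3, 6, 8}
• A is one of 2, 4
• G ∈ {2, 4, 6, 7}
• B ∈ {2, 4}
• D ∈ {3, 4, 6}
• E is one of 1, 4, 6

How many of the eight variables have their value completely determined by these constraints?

The 8 variables draw from only 8 values {1, 2, 3, 4, 5, 6, 7, 8}, so each is used; only H can be 5, hence H = 5.
The 7 still-open variables draw from only 7 values {1, 2, 3, 4, 6, 7, 8}, so each is used; only G can be 7, hence G = 7.
The 6 still-open variables together cover exactly {1, 2, 3, 4, 6, 8} — 6 values for 6 variables — and 8 appears only in C's list, so C = 8.
The 2 variables A and B are confined to {2, 4}, which locks those values in; drop them from D, E, F.
Determined: C=8, G=7, H=5. The other variables each still have more than one consistent value. That makes 3.

3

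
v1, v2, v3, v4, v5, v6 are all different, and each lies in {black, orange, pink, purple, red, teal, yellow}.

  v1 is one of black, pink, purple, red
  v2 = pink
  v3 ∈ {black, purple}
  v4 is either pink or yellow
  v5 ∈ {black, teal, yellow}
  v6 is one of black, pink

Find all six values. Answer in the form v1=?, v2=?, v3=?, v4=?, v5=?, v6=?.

v1=red, v2=pink, v3=purple, v4=yellow, v5=teal, v6=black

v2's domain is down to {pink}, so v2 = pink. So v1, v4, v6 can't be pink.
v4 has just one choice, so v4 = yellow. Remove yellow from v5.
v6's domain is down to {black}, so v6 = black. Remove black from v1, v3, v5.
v3's domain is down to {purple}, so v3 = purple. So v1 can't be purple.
That leaves v5 = teal.
v1 must be red (only option left).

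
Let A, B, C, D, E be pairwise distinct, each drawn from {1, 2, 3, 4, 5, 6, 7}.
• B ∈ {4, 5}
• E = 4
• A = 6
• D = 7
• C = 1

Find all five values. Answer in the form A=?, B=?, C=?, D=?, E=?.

A must be 6 (only option left).
C has just one choice, so C = 1.
D must be 7 (only option left).
That leaves E = 4. So B can't be 4.
B must be 5 (only option left).

A=6, B=5, C=1, D=7, E=4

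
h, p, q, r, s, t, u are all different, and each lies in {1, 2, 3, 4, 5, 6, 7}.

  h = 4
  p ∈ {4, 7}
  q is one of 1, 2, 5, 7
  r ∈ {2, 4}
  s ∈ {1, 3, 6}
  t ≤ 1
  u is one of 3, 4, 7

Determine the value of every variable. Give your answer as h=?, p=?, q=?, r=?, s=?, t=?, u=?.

h=4, p=7, q=5, r=2, s=6, t=1, u=3

h must be 4 (only option left). Strike 4 from p, r, u.
That leaves p = 7. So q, u can't be 7.
r has just one choice, so r = 2. Remove 2 from q.
t has just one choice, so t = 1. So q, s can't be 1.
u's domain is down to {3}, so u = 3. So s can't be 3.
q's domain is down to {5}, so q = 5.
s must be 6 (only option left).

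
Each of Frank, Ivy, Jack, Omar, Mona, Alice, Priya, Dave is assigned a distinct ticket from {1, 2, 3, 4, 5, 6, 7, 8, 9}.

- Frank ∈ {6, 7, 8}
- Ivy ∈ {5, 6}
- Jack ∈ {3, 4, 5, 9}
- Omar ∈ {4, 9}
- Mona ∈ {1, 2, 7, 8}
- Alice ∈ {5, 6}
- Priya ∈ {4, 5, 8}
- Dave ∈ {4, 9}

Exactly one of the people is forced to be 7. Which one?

Frank

The 2 variables Ivy and Alice are confined to {5, 6}, which locks those values in; drop them from Frank, Jack, Priya.
Omar and Dave share exactly the 2 values {4, 9}; by pigeonhole those values go to them, so strike 4, 9 from Jack, Priya.
Jack's domain is down to {3}, so Jack = 3.
Priya has just one choice, so Priya = 8. Remove 8 from Frank, Mona.
So 7 goes to Frank.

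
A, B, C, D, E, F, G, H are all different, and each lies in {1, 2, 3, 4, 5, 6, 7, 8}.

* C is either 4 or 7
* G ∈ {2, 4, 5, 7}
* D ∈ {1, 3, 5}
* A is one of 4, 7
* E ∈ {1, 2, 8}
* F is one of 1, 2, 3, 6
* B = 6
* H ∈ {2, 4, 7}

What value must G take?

B must be 6 (only option left). Eliminate 6 elsewhere: F.
The 7 still-open variables together cover exactly {1, 2, 3, 4, 5, 7, 8} — 7 values for 7 variables — and 8 appears only in E's list, so E = 8.
A and C share exactly the 2 values {4, 7}; by pigeonhole those values go to them, so strike 4, 7 from G, H.
That leaves H = 2. Strike 2 from F, G.
So G = 5.

5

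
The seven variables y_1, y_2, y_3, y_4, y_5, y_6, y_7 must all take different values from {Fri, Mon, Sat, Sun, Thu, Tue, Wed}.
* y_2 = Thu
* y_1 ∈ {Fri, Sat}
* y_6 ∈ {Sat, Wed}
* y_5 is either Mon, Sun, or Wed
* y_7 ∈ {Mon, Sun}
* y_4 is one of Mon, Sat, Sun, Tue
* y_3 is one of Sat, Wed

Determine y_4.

Tue

y_2 has just one choice, so y_2 = Thu.
The 6 still-open variables draw from only 6 values {Fri, Mon, Sat, Sun, Tue, Wed}, so each is used; only y_1 can be Fri, hence y_1 = Fri.
Among the 5 still-open variables, Tue fits only y_4 (and all 5 values in {Mon, Sat, Sun, Tue, Wed} must be used), so y_4 = Tue.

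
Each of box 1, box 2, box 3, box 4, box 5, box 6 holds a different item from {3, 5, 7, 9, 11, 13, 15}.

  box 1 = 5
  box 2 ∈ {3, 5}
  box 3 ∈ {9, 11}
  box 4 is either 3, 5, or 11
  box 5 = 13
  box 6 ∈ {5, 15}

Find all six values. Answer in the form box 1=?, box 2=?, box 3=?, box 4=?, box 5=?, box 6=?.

box 1 has just one choice, so box 1 = 5. Remove 5 from box 2, box 4, box 6.
That leaves box 2 = 3. So box 4 can't be 3.
box 4's domain is down to {11}, so box 4 = 11. So box 3 can't be 11.
box 5 has just one choice, so box 5 = 13.
That leaves box 6 = 15.
That leaves box 3 = 9.

box 1=5, box 2=3, box 3=9, box 4=11, box 5=13, box 6=15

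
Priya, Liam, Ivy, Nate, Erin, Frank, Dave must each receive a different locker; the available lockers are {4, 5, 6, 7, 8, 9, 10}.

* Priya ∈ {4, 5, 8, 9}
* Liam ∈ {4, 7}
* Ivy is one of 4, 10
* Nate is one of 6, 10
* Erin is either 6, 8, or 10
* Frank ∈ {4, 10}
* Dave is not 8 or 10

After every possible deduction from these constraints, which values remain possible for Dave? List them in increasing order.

Ivy and Frank share exactly the 2 values {4, 10}; by pigeonhole those values go to them, so strike 4, 10 from Priya, Liam, Nate, Erin, Dave.
Liam's domain is down to {7}, so Liam = 7. Remove 7 from Dave.
That leaves Nate = 6. Eliminate 6 elsewhere: Erin, Dave.
That leaves Erin = 8. Remove 8 from Priya.
No further eliminations apply; Dave can still be any of 5, 9.

5, 9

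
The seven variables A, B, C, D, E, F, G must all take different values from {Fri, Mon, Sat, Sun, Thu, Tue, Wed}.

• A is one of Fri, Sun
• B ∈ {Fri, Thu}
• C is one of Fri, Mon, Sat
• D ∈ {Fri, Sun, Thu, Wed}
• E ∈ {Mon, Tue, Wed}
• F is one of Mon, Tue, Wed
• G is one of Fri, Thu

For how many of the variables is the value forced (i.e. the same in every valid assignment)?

3

The 7 variables draw from only 7 values {Fri, Mon, Sat, Sun, Thu, Tue, Wed}, so each is used; only C can be Sat, hence C = Sat.
B and G between them cover only {Fri, Thu} — a naked pair. Remove those values from A, D.
A has just one choice, so A = Sun. Remove Sun from D.
D's domain is down to {Wed}, so D = Wed. Remove Wed from E, F.
Determined: A=Sun, C=Sat, D=Wed. The other variables each still have more than one consistent value. That makes 3.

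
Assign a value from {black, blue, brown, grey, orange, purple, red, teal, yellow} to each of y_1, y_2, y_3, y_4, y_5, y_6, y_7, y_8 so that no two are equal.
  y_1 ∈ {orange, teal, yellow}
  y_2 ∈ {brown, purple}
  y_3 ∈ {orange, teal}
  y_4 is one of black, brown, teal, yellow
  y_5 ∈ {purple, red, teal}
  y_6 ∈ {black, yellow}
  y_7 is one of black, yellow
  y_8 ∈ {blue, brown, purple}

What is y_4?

brown

The 8 variables together cover exactly {black, blue, brown, orange, purple, red, teal, yellow} — 8 values for 8 variables — and blue appears only in y_8's list, so y_8 = blue.
The 7 still-open variables draw from only 7 values {black, brown, orange, purple, red, teal, yellow}, so each is used; only y_5 can be red, hence y_5 = red.
The 6 still-open variables draw from only 6 values {black, brown, orange, purple, teal, yellow}, so each is used; only y_2 can be purple, hence y_2 = purple.
The 5 still-open variables draw from only 5 values {black, brown, orange, teal, yellow}, so each is used; only y_4 can be brown, hence y_4 = brown.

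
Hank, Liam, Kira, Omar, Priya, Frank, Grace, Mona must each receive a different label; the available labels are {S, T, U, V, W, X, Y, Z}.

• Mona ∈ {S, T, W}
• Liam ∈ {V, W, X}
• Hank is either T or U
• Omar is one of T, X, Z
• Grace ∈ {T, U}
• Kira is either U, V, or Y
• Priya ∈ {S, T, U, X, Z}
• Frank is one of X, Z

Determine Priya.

S

Among the 8 variables, Y fits only Kira (and all 8 values in {S, T, U, V, W, X, Y, Z} must be used), so Kira = Y.
The 7 still-open variables together cover exactly {S, T, U, V, W, X, Z} — 7 values for 7 variables — and V appears only in Liam's list, so Liam = V.
The 6 still-open variables together cover exactly {S, T, U, W, X, Z} — 6 values for 6 variables — and W appears only in Mona's list, so Mona = W.
The 5 still-open variables draw from only 5 values {S, T, U, X, Z}, so each is used; only Priya can be S, hence Priya = S.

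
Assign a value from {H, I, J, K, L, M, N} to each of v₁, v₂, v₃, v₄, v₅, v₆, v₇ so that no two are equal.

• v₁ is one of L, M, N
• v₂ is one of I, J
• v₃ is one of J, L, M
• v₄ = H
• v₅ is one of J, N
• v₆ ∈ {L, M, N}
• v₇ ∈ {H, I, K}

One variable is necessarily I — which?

v₂

v₄'s domain is down to {H}, so v₄ = H. Strike H from v₇.
The 6 still-open variables draw from only 6 values {I, J, K, L, M, N}, so each is used; only v₇ can be K, hence v₇ = K.
Among the 5 still-open variables, I fits only v₂ (and all 5 values in {I, J, L, M, N} must be used), so v₂ = I.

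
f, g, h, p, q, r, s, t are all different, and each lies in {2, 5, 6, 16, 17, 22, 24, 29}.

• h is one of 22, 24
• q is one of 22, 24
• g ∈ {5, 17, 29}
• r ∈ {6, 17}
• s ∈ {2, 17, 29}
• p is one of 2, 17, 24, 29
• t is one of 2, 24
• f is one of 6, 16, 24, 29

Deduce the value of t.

2

Among the 8 variables, 5 fits only g (and all 8 values in {2, 5, 6, 16, 17, 22, 24, 29} must be used), so g = 5.
The 7 still-open variables together cover exactly {2, 6, 16, 17, 22, 24, 29} — 7 values for 7 variables — and 16 appears only in f's list, so f = 16.
Among the 6 still-open variables, 6 fits only r (and all 6 values in {2, 6, 17, 22, 24, 29} must be used), so r = 6.
h and q share exactly the 2 values {22, 24}; by pigeonhole those values go to them, so strike 22, 24 from p, t.
So t = 2.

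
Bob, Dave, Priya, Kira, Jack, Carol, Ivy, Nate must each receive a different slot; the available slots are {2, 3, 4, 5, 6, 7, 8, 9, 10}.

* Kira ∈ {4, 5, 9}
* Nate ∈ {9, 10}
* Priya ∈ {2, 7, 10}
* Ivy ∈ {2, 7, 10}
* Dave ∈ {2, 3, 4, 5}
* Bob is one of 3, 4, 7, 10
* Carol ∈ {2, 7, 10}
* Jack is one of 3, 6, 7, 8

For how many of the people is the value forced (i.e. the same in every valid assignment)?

1

Priya, Carol, Ivy between them cover only {2, 7, 10} — a naked triple. Remove those values from Bob, Dave, Jack, Nate.
Nate has just one choice, so Nate = 9. Remove 9 from Kira.
Bob, Dave, Kira share exactly the 3 values {3, 4, 5}; by pigeonhole those values go to them, so strike 3, 4, 5 from Jack.
Determined: Nate=9. The other people each still have more than one consistent value. That makes 1.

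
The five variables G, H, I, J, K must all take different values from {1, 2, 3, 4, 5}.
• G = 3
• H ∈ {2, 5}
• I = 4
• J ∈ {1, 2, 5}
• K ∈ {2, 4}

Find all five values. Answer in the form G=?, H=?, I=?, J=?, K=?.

G must be 3 (only option left).
That leaves I = 4. So K can't be 4.
K has just one choice, so K = 2. Strike 2 from H, J.
H has just one choice, so H = 5. Remove 5 from J.
J has just one choice, so J = 1.

G=3, H=5, I=4, J=1, K=2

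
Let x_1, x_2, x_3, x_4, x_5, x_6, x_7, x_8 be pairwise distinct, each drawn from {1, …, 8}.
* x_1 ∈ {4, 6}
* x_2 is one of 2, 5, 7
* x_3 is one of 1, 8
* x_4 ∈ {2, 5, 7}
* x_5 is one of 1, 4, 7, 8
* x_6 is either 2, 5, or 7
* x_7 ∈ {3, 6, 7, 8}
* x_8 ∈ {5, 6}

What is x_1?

The 8 variables together cover exactly {1, 2, 3, 4, 5, 6, 7, 8} — 8 values for 8 variables — and 3 appears only in x_7's list, so x_7 = 3.
x_2, x_4, x_6 between them cover only {2, 5, 7} — a naked triple. Remove those values from x_5, x_8.
x_8's domain is down to {6}, so x_8 = 6. Remove 6 from x_1.
So x_1 = 4.

4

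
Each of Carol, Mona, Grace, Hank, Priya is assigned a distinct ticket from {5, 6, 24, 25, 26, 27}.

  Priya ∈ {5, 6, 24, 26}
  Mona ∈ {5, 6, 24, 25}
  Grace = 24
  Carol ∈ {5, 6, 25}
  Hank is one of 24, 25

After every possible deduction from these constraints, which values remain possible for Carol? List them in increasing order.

Grace has just one choice, so Grace = 24. Remove 24 from Mona, Hank, Priya.
Hank's domain is down to {25}, so Hank = 25. Remove 25 from Carol, Mona.
Among the 3 still-open variables, 26 fits only Priya (and all 3 values in {5, 6, 26} must be used), so Priya = 26.
No further eliminations apply; Carol can still be any of 5, 6.

5, 6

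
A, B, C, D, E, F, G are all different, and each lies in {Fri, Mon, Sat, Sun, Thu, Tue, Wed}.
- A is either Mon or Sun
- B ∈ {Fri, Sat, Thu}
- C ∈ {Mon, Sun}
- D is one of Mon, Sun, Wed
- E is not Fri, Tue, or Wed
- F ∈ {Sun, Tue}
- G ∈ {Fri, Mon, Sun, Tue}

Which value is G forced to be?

Fri

Among the 7 variables, Wed fits only D (and all 7 values in {Fri, Mon, Sat, Sun, Thu, Tue, Wed} must be used), so D = Wed.
A and C share exactly the 2 values {Mon, Sun}; by pigeonhole those values go to them, so strike Mon, Sun from E, F, G.
F's domain is down to {Tue}, so F = Tue. Eliminate Tue elsewhere: G.
So G = Fri.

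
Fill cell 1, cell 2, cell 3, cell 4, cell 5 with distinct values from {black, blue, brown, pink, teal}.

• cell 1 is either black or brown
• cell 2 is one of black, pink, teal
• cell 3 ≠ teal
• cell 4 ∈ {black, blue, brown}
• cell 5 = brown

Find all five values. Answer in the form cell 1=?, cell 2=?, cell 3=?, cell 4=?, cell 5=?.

cell 1=black, cell 2=teal, cell 3=pink, cell 4=blue, cell 5=brown

cell 5's domain is down to {brown}, so cell 5 = brown. Strike brown from cell 1, cell 3, cell 4.
cell 1 must be black (only option left). Remove black from cell 2, cell 3, cell 4.
cell 4 must be blue (only option left). So cell 3 can't be blue.
cell 3 has just one choice, so cell 3 = pink. Remove pink from cell 2.
That leaves cell 2 = teal.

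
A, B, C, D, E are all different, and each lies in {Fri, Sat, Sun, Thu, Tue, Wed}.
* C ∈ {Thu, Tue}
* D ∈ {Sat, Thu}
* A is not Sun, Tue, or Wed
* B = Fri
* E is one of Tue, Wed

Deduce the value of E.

B's domain is down to {Fri}, so B = Fri. Strike Fri from A.
The 4 still-open variables draw from only 4 values {Sat, Thu, Tue, Wed}, so each is used; only E can be Wed, hence E = Wed.

Wed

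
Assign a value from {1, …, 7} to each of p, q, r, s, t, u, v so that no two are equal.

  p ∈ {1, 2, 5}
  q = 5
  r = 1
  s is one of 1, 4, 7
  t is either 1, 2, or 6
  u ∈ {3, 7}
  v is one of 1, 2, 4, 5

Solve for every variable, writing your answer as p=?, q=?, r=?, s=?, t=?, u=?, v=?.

p=2, q=5, r=1, s=7, t=6, u=3, v=4

q's domain is down to {5}, so q = 5. Remove 5 from p, v.
r's domain is down to {1}, so r = 1. So p, s, t, v can't be 1.
That leaves p = 2. So t, v can't be 2.
t has just one choice, so t = 6.
v's domain is down to {4}, so v = 4. Eliminate 4 elsewhere: s.
That leaves s = 7. Strike 7 from u.
u must be 3 (only option left).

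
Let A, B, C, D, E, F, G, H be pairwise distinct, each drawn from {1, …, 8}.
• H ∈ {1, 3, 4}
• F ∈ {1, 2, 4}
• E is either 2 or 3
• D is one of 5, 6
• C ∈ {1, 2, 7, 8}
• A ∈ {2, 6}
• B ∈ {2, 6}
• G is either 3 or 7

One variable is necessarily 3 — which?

The 8 variables draw from only 8 values {1, 2, 3, 4, 5, 6, 7, 8}, so each is used; only D can be 5, hence D = 5.
The 7 still-open variables draw from only 7 values {1, 2, 3, 4, 6, 7, 8}, so each is used; only C can be 8, hence C = 8.
The 6 still-open variables together cover exactly {1, 2, 3, 4, 6, 7} — 6 values for 6 variables — and 7 appears only in G's list, so G = 7.
A and B between them cover only {2, 6} — a naked pair. Remove those values from E, F.
So 3 goes to E.

E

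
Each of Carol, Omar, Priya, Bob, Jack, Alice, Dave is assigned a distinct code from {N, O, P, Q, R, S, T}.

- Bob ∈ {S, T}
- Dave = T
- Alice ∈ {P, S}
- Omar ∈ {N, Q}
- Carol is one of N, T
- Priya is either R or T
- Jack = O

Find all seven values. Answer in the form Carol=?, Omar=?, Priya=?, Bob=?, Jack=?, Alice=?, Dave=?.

Carol=N, Omar=Q, Priya=R, Bob=S, Jack=O, Alice=P, Dave=T

Jack must be O (only option left).
Dave's domain is down to {T}, so Dave = T. Eliminate T elsewhere: Carol, Priya, Bob.
Carol must be N (only option left). Remove N from Omar.
Omar must be Q (only option left).
Priya has just one choice, so Priya = R.
Bob must be S (only option left). Remove S from Alice.
Alice's domain is down to {P}, so Alice = P.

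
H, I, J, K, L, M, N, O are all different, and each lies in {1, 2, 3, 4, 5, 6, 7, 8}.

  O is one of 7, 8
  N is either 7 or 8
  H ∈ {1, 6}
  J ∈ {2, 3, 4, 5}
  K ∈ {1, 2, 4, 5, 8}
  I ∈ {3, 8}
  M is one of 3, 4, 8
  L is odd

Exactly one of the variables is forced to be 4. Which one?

The 8 variables draw from only 8 values {1, 2, 3, 4, 5, 6, 7, 8}, so each is used; only H can be 6, hence H = 6.
N and O between them cover only {7, 8} — a naked pair. Remove those values from I, K, L, M.
I must be 3 (only option left). Eliminate 3 elsewhere: J, L, M.
So 4 goes to M.

M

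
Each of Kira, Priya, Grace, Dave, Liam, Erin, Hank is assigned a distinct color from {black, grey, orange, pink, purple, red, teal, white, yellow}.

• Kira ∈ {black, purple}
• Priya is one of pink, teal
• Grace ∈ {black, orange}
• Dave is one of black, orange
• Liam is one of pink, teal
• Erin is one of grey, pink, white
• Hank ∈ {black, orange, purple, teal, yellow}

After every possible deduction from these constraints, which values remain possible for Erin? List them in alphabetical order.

grey, white

The 2 variables Priya and Liam are confined to {pink, teal}, which locks those values in; drop them from Erin, Hank.
Grace and Dave share exactly the 2 values {black, orange}; by pigeonhole those values go to them, so strike black, orange from Kira, Hank.
Kira has just one choice, so Kira = purple. Strike purple from Hank.
Hank's domain is down to {yellow}, so Hank = yellow.
No further eliminations apply; Erin can still be any of grey, white.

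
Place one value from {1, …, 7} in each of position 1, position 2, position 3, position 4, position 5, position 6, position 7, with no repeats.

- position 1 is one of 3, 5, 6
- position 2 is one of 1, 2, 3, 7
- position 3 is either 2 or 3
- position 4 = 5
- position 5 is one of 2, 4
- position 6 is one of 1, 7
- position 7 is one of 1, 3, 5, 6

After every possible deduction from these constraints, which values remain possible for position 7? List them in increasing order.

1, 3, 6

position 4 has just one choice, so position 4 = 5. Strike 5 from position 1, position 7.
Among the 6 still-open variables, 4 fits only position 5 (and all 6 values in {1, 2, 3, 4, 6, 7} must be used), so position 5 = 4.
No further eliminations apply; position 7 can still be any of 1, 3, 6.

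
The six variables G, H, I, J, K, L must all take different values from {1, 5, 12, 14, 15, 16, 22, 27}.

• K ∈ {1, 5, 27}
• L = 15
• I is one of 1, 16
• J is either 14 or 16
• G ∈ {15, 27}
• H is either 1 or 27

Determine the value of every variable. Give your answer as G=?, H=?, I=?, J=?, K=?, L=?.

G=27, H=1, I=16, J=14, K=5, L=15

L must be 15 (only option left). So G can't be 15.
G must be 27 (only option left). Eliminate 27 elsewhere: H, K.
H has just one choice, so H = 1. Eliminate 1 elsewhere: I, K.
I has just one choice, so I = 16. So J can't be 16.
J must be 14 (only option left).
K's domain is down to {5}, so K = 5.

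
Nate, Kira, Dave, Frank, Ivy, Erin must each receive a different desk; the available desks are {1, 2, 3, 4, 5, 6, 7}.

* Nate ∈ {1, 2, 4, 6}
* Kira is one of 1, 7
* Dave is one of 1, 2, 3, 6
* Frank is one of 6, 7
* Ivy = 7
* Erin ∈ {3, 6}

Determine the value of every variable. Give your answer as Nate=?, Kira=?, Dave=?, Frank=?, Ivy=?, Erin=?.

Ivy's domain is down to {7}, so Ivy = 7. So Kira, Frank can't be 7.
Kira must be 1 (only option left). Eliminate 1 elsewhere: Nate, Dave.
Frank must be 6 (only option left). So Nate, Dave, Erin can't be 6.
Erin has just one choice, so Erin = 3. So Dave can't be 3.
Dave must be 2 (only option left). Remove 2 from Nate.
Nate's domain is down to {4}, so Nate = 4.

Nate=4, Kira=1, Dave=2, Frank=6, Ivy=7, Erin=3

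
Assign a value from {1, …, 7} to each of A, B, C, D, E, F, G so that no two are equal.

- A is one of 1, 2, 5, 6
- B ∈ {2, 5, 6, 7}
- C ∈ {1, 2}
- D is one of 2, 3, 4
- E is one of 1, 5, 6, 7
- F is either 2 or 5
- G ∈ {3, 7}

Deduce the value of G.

The 7 variables together cover exactly {1, 2, 3, 4, 5, 6, 7} — 7 values for 7 variables — and 4 appears only in D's list, so D = 4.
The 6 still-open variables draw from only 6 values {1, 2, 3, 5, 6, 7}, so each is used; only G can be 3, hence G = 3.

3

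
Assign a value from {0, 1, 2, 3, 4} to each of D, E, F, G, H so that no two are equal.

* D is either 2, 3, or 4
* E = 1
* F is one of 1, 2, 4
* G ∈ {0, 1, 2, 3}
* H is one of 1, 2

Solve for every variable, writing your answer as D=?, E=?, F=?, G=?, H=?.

E's domain is down to {1}, so E = 1. Strike 1 from F, G, H.
H must be 2 (only option left). So D, F, G can't be 2.
F has just one choice, so F = 4. Remove 4 from D.
D's domain is down to {3}, so D = 3. So G can't be 3.
That leaves G = 0.

D=3, E=1, F=4, G=0, H=2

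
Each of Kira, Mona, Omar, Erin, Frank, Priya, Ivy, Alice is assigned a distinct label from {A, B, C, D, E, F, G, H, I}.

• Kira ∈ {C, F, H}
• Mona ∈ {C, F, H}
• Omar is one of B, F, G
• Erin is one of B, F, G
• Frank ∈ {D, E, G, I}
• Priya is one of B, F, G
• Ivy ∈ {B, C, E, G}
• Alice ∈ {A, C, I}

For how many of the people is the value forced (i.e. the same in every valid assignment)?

1

Omar, Erin, Priya share exactly the 3 values {B, F, G}; by pigeonhole those values go to them, so strike B, F, G from Kira, Mona, Frank, Ivy.
Kira and Mona share exactly the 2 values {C, H}; by pigeonhole those values go to them, so strike C, H from Ivy, Alice.
Ivy has just one choice, so Ivy = E. Strike E from Frank.
Determined: Ivy=E. The other people each still have more than one consistent value. That makes 1.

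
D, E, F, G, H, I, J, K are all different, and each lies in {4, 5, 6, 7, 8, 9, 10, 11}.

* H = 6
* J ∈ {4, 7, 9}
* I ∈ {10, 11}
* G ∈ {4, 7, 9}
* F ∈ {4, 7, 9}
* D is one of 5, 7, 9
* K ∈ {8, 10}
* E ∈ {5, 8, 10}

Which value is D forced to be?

5

H has just one choice, so H = 6.
The 7 still-open variables together cover exactly {4, 5, 7, 8, 9, 10, 11} — 7 values for 7 variables — and 11 appears only in I's list, so I = 11.
F, G, J between them cover only {4, 7, 9} — a naked triple. Remove those values from D.
So D = 5.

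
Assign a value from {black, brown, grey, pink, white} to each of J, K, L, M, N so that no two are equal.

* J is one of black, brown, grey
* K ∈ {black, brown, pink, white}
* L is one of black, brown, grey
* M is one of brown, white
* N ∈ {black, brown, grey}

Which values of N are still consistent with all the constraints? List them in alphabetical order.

black, brown, grey

Among the 5 variables, pink fits only K (and all 5 values in {black, brown, grey, pink, white} must be used), so K = pink.
The 4 still-open variables together cover exactly {black, brown, grey, white} — 4 values for 4 variables — and white appears only in M's list, so M = white.
No further eliminations apply; N can still be any of black, brown, grey.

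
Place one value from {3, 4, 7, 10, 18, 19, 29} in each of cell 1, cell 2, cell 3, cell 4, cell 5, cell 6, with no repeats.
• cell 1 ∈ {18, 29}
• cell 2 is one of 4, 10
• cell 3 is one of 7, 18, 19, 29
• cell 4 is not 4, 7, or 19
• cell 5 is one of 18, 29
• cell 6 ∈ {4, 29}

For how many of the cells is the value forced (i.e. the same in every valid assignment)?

3

cell 1 and cell 5 between them cover only {18, 29} — a naked pair. Remove those values from cell 3, cell 4, cell 6.
cell 6's domain is down to {4}, so cell 6 = 4. Strike 4 from cell 2.
That leaves cell 2 = 10. Remove 10 from cell 4.
cell 4's domain is down to {3}, so cell 4 = 3.
Determined: cell 2=10, cell 4=3, cell 6=4. The other cells each still have more than one consistent value. That makes 3.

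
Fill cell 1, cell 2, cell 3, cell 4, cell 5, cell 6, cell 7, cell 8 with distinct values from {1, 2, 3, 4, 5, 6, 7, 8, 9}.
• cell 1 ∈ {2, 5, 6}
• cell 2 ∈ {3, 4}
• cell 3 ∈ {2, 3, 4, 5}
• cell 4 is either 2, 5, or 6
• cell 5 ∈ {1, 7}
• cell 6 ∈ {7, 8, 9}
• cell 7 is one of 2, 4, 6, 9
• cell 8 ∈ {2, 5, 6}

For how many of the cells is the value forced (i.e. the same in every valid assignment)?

The 3 variables cell 1, cell 4, cell 8 are confined to {2, 5, 6}, which locks those values in; drop them from cell 3, cell 7.
The 2 variables cell 2 and cell 3 are confined to {3, 4}, which locks those values in; drop them from cell 7.
That leaves cell 7 = 9. Remove 9 from cell 6.
Determined: cell 7=9. The other cells each still have more than one consistent value. That makes 1.

1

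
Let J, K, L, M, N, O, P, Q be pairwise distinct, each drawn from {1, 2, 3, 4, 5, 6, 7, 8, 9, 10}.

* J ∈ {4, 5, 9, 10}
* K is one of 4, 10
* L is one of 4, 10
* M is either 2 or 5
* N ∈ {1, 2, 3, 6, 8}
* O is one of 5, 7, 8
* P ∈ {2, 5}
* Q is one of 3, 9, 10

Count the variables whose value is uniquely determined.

K and L between them cover only {4, 10} — a naked pair. Remove those values from J, Q.
The 2 variables M and P are confined to {2, 5}, which locks those values in; drop them from J, N, O.
J's domain is down to {9}, so J = 9. Eliminate 9 elsewhere: Q.
Q must be 3 (only option left). Strike 3 from N.
Determined: J=9, Q=3. The other variables each still have more than one consistent value. That makes 2.

2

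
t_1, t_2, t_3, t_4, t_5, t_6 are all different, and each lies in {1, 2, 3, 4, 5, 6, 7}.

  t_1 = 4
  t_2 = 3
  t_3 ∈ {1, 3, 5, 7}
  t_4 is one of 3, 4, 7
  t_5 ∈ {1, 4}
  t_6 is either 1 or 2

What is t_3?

5

t_1 must be 4 (only option left). So t_4, t_5 can't be 4.
t_2's domain is down to {3}, so t_2 = 3. Remove 3 from t_3, t_4.
t_4 must be 7 (only option left). So t_3 can't be 7.
t_5 must be 1 (only option left). Remove 1 from t_3, t_6.
So t_3 = 5.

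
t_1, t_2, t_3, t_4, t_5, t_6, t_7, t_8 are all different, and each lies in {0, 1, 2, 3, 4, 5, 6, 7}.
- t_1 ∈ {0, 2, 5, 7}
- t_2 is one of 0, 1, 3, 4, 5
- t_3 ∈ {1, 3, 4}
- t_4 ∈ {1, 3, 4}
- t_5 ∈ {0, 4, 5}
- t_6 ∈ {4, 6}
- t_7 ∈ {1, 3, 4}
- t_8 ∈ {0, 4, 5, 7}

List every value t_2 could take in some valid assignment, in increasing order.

0, 5

The 8 variables draw from only 8 values {0, 1, 2, 3, 4, 5, 6, 7}, so each is used; only t_1 can be 2, hence t_1 = 2.
The 7 still-open variables together cover exactly {0, 1, 3, 4, 5, 6, 7} — 7 values for 7 variables — and 6 appears only in t_6's list, so t_6 = 6.
Among the 6 still-open variables, 7 fits only t_8 (and all 6 values in {0, 1, 3, 4, 5, 7} must be used), so t_8 = 7.
t_3, t_4, t_7 between them cover only {1, 3, 4} — a naked triple. Remove those values from t_2, t_5.
No further eliminations apply; t_2 can still be any of 0, 5.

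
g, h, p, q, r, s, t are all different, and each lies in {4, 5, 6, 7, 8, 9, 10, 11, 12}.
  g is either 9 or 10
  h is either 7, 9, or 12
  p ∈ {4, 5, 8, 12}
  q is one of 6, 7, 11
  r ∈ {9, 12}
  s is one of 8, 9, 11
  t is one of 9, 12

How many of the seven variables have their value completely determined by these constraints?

The 2 variables r and t are confined to {9, 12}, which locks those values in; drop them from g, h, p, s.
g's domain is down to {10}, so g = 10.
h has just one choice, so h = 7. Strike 7 from q.
Determined: g=10, h=7. The other variables each still have more than one consistent value. That makes 2.

2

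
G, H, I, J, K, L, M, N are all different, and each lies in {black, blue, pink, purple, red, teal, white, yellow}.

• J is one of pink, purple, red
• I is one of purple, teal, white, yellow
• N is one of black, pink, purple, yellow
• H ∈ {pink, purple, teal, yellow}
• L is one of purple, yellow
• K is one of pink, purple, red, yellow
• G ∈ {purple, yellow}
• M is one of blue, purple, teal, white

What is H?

Among the 8 variables, black fits only N (and all 8 values in {black, blue, pink, purple, red, teal, white, yellow} must be used), so N = black.
The 7 still-open variables together cover exactly {blue, pink, purple, red, teal, white, yellow} — 7 values for 7 variables — and blue appears only in M's list, so M = blue.
The 6 still-open variables together cover exactly {pink, purple, red, teal, white, yellow} — 6 values for 6 variables — and white appears only in I's list, so I = white.
The 5 still-open variables draw from only 5 values {pink, purple, red, teal, yellow}, so each is used; only H can be teal, hence H = teal.

teal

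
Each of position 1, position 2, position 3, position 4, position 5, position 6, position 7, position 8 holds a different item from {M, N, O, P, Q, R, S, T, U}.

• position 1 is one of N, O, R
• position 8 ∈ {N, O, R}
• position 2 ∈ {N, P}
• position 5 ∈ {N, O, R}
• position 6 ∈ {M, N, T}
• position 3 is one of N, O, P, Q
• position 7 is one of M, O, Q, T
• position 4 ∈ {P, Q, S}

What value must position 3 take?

Q

The 8 variables together cover exactly {M, N, O, P, Q, R, S, T} — 8 values for 8 variables — and S appears only in position 4's list, so position 4 = S.
position 1, position 5, position 8 between them cover only {N, O, R} — a naked triple. Remove those values from position 2, position 3, position 6, position 7.
position 2's domain is down to {P}, so position 2 = P. So position 3 can't be P.
So position 3 = Q.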